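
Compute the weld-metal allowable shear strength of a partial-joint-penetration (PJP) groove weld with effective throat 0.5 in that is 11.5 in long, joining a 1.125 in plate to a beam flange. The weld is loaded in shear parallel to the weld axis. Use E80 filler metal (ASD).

E80XX → F_EXX = 80 ksi.
Effective throat (given) t_e = 0.5 in.
A_we = 0.5 × 11.5 = 5.75 in².
F_nw = 0.6 F_EXX = 48 ksi.
R_n/Ω = (48 × 5.75) / 2.0 = 138 kip.

R_n/Ω ≈ 138 kip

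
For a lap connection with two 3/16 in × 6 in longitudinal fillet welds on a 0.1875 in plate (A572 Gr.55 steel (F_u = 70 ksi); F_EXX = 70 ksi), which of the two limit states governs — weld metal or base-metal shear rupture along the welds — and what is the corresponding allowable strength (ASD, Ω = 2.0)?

t_e = 0.707 × 0.1875 = 0.1326 in; L = 12 in.
Weld metal: R_n/Ω = (1/2.0) × 0.6 × 70 × 0.1326 × 12 = 33.41 kip.
Base metal (shear rupture): R_n/Ω = (1/2.0) × 0.6 × 70 × 0.1875 × 12 = 47.25 kip.
Governing: weld metal.

R_n/Ω ≈ 33.4 kip (weld metal governs)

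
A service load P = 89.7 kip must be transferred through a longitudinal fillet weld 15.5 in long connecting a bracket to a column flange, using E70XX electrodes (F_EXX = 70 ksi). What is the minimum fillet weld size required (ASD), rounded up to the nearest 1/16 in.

w = 7/16 in

Total weld length L = 15.5 in.
Required throat t_e = P × Ω / (0.6 F_EXX × L) = 89.7 × 2.0 / (0.6 × 70 × 15.5) = 0.2756 in.
Required leg w = t_e / 0.707 = 0.3898 in → use 7/16 in.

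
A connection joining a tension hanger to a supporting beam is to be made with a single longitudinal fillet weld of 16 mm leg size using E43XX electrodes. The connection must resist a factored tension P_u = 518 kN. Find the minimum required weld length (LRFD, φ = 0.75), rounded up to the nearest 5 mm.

E43XX → F_EXX = 430 MPa.
Throat t_e = 0.707 × 16 = 11.31 mm.
φr_n = 0.75 × 0.6 × 430 × 11.31 × 10⁻³ = 2.189 kN/mm.
L_req = P_u / φr_n = 518 / 2.189 = 236.7 mm total.
Round up → use L = 240 mm.

L = 240 mm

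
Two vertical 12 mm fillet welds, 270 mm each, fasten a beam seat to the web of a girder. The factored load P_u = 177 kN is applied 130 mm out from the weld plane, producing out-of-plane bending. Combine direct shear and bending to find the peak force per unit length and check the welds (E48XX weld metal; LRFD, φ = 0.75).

f_max ≈ 1000 N/mm; adequate

E48XX → F_EXX = 480 MPa.
L_w = 2 × 270 = 540 mm; section modulus (unit throat) S = 2 × L²/6 = 24300 mm².
Direct shear f_v = P/L_w = 177×10³/540 = 327.8 N/mm.
Moment M = P × e = 177×10³ × 130 = 23010000 N·mm; bending f_b = M/S = 946.9 N/mm.
f_max = √(f_v² + f_b²) = √(327.8² + 946.9²) = 1002 N/mm.
φr_n = 0.75 × 0.6 × 480 × (0.707 × 12) = 1833 N/mm → adequate.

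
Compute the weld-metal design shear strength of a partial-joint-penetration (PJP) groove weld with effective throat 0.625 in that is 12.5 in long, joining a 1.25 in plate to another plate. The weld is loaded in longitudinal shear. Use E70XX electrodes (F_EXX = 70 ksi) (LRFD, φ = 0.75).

Effective throat (given) t_e = 0.625 in.
A_we = 0.625 × 12.5 = 7.812 in².
F_nw = 0.6 F_EXX = 42 ksi.
φR_n = 0.75 × 42 × 7.812 = 246.1 kips.

φR_n ≈ 246 kips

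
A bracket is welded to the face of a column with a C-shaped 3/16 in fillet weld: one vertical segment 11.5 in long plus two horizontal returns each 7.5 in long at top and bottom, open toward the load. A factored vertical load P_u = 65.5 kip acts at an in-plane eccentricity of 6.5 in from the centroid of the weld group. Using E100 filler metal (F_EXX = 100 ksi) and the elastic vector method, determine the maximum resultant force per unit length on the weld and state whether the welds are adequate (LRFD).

Total weld length L_w = 26.5 in. Treat welds as unit-width lines.
Centroid: x̄ = 2×7.5×3.75 / 26.5 = 2.123 in from the vertical weld.
Polar moment about centroid: J = I_x + I_y = [11.5³/12 + 2×7.5×5.75²] + [11.5×2.123² + 2(7.5³/12 + 7.5×1.627²)] = 784.5 in³.
Direct shear f_v = P/L_w = 65.5 / 26.5 = 2.472 kip/in (vertical).
Torsion M = P·e = 65.5 × 6.5 = 425.75 kip·in.
Critical point at (x, y) = (5.377, 5.75) from centroid. f_tx = M·y/J = 3.12 kip/in; f_ty = M·x/J = 2.918 kip/in.
Resultant f_max = √[f_tx² + (f_v + f_ty)²] = √[3.12² + (2.472 + 2.918)²] = 6.228 kip/in.
Capacity per unit length: φr_n = 0.75 × 0.6 × 100 × (0.707 × 0.1875) = 5.965 kip/in.
6.228 > 5.965 → NOT adequate.

f_max ≈ 6.23 kip/in; NOT adequate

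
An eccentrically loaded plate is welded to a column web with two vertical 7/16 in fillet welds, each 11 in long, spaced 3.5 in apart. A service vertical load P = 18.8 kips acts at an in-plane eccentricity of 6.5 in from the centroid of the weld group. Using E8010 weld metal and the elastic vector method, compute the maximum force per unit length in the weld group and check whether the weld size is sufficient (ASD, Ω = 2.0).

f_max ≈ 2.82 kip/in; adequate

E80XX → F_EXX = 80 ksi.
Total weld length L_w = 22 in. Treat welds as unit-width lines.
Polar moment about centroid: J = 2[d³/12 + d(b/2)²] = 2[11³/12 + 11×1.75²] = 289.2 in³.
Direct shear f_v = P/L_w = 18.8 / 22 = 0.8545 kip/in (vertical).
Torsion M = P·e = 18.8 × 6.5 = 122.2 kip·in.
Critical point at (x, y) = (1.75, 5.5) from centroid. f_tx = M·y/J = 2.324 kip/in; f_ty = M·x/J = 0.7394 kip/in.
Resultant f_max = √[f_tx² + (f_v + f_ty)²] = √[2.324² + (0.8545 + 0.7394)²] = 2.818 kip/in.
Capacity per unit length: r_n/Ω = (1/2.0) × 0.6 × 80 × (0.707 × 0.4375) = 7.423 kip/in.
2.818 ≤ 7.423 → adequate.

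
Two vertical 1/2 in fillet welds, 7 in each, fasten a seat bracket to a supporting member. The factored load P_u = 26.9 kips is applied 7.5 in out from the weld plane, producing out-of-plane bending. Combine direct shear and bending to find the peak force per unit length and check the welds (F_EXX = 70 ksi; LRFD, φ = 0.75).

f_max ≈ 12.5 kip/in; NOT adequate

L_w = 2 × 7 = 14 in; section modulus (unit throat) S = 2 × L²/6 = 16.33 in².
Direct shear f_v = P/L_w = 26.9/14 = 1.921 kip/in.
Moment M = P × e = 26.9 × 7.5 = 201.75 kip·in; bending f_b = M/S = 12.35 kip/in.
f_max = √(f_v² + f_b²) = √(1.921² + 12.35²) = 12.5 kip/in.
φr_n = 0.75 × 0.6 × 70 × (0.707 × 0.5) = 11.14 kip/in → NOT adequate.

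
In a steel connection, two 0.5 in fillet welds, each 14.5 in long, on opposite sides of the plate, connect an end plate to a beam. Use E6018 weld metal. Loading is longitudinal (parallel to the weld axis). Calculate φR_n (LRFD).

E60XX → F_EXX = 60 ksi.
Effective throat t_e = 0.707 × 0.5 = 0.3535 in.
Total length L = 29 in; A_we = 0.3535 × 29 = 10.25 in².
F_nw = 0.6 F_EXX = 0.6 × 60 = 36 ksi.
φR_n = 0.75 × 36 × 10.25 = 276.8 kip.

φR_n ≈ 277 kip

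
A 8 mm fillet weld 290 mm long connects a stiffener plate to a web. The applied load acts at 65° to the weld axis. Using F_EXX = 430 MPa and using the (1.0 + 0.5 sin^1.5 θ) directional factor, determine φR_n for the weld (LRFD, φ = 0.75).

φR_n ≈ 454 kN

t_e = 0.707 × 8 = 5.656 mm; A_we = 5.656 × 290 = 1640 mm².
Directional factor: 1.0 + 0.5 sin^1.5(65°) = 1.431.
F_nw = 0.6 × 430 × 1.431 = 369.3 MPa.
φR_n = 0.75 × 369.3 × 1640 × 10⁻³ = 454.3 kN.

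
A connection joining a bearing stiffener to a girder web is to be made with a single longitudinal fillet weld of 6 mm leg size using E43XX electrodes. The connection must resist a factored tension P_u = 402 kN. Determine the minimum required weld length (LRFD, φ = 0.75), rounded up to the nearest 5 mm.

L = 490 mm

E43XX → F_EXX = 430 MPa.
Throat t_e = 0.707 × 6 = 4.242 mm.
φr_n = 0.75 × 0.6 × 430 × 4.242 × 10⁻³ = 0.8208 kN/mm.
L_req = P_u / φr_n = 402 / 0.8208 = 489.7 mm total.
Round up → use L = 490 mm.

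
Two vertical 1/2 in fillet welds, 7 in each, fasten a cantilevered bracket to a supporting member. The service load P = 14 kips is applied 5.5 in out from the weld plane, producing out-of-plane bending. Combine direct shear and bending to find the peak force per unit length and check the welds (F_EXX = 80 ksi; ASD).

f_max ≈ 4.82 kip/in; adequate

L_w = 2 × 7 = 14 in; section modulus (unit throat) S = 2 × L²/6 = 16.33 in².
Direct shear f_v = P/L_w = 14/14 = 1 kip/in.
Moment M = P × e = 14 × 5.5 = 77 kip·in; bending f_b = M/S = 4.714 kip/in.
f_max = √(f_v² + f_b²) = √(1² + 4.714²) = 4.819 kip/in.
r_n/Ω = (1/2.0) × 0.6 × 80 × (0.707 × 0.5) = 8.484 kip/in → adequate.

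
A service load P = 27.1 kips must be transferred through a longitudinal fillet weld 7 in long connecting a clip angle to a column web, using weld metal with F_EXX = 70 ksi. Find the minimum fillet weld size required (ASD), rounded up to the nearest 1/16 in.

Total weld length L = 7 in.
Required throat t_e = P × Ω / (0.6 F_EXX × L) = 27.1 × 2.0 / (0.6 × 70 × 7) = 0.1844 in.
Required leg w = t_e / 0.707 = 0.2608 in → use 5/16 in.

w = 5/16 in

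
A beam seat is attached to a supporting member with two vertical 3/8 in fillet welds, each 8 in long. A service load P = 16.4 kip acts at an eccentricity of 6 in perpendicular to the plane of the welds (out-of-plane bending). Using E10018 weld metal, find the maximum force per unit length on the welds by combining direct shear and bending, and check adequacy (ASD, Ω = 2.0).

E100XX → F_EXX = 100 ksi.
L_w = 2 × 8 = 16 in; section modulus (unit throat) S = 2 × L²/6 = 21.33 in².
Direct shear f_v = P/L_w = 16.4/16 = 1.025 kip/in.
Moment M = P × e = 16.4 × 6 = 98.4 kip·in; bending f_b = M/S = 4.612 kip/in.
f_max = √(f_v² + f_b²) = √(1.025² + 4.612²) = 4.725 kip/in.
r_n/Ω = (1/2.0) × 0.6 × 100 × (0.707 × 0.375) = 7.954 kip/in → adequate.

f_max ≈ 4.73 kip/in; adequate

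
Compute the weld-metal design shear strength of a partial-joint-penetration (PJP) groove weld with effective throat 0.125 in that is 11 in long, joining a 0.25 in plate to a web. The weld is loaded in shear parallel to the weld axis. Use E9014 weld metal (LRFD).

φR_n ≈ 55.7 kips

E90XX → F_EXX = 90 ksi.
Effective throat (given) t_e = 0.125 in.
A_we = 0.125 × 11 = 1.375 in².
F_nw = 0.6 F_EXX = 54 ksi.
φR_n = 0.75 × 54 × 1.375 = 55.69 kips.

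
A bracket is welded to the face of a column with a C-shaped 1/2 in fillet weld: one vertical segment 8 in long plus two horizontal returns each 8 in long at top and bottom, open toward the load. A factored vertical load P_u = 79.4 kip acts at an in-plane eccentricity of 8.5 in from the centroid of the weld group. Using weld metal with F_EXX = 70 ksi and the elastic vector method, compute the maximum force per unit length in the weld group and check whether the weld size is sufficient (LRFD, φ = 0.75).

f_max ≈ 12.4 kip/in; NOT adequate

Total weld length L_w = 24 in. Treat welds as unit-width lines.
Centroid: x̄ = 2×8×4 / 24 = 2.667 in from the vertical weld.
Polar moment about centroid: J = I_x + I_y = [8³/12 + 2×8×4²] + [8×2.667² + 2(8³/12 + 8×1.333²)] = 469.3 in³.
Direct shear f_v = P/L_w = 79.4 / 24 = 3.308 kip/in (vertical).
Torsion M = P·e = 79.4 × 8.5 = 674.9 kip·in.
Critical point at (x, y) = (5.333, 4) from centroid. f_tx = M·y/J = 5.752 kip/in; f_ty = M·x/J = 7.669 kip/in.
Resultant f_max = √[f_tx² + (f_v + f_ty)²] = √[5.752² + (3.308 + 7.669)²] = 12.39 kip/in.
Capacity per unit length: φr_n = 0.75 × 0.6 × 70 × (0.707 × 0.5) = 11.14 kip/in.
12.39 > 11.14 → NOT adequate.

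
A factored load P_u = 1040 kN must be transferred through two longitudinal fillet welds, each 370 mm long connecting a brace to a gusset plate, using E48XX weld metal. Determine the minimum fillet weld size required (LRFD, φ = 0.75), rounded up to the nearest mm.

E48XX → F_EXX = 480 MPa.
Total weld length L = 740 mm.
Required throat t_e = P_u / (φ × 0.6 F_EXX × L) = 1040 / (0.75 × 0.6 × 480 × 740 × 10⁻³) = 6.507 mm.
Required leg w = t_e / 0.707 = 9.203 mm → use 10 mm.

w = 10 mm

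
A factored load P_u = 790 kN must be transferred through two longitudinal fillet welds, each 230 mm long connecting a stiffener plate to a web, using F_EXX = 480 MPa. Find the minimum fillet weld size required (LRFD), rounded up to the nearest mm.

Total weld length L = 460 mm.
Required throat t_e = P_u / (φ × 0.6 F_EXX × L) = 790 / (0.75 × 0.6 × 480 × 460 × 10⁻³) = 7.951 mm.
Required leg w = t_e / 0.707 = 11.25 mm → use 12 mm.

w = 12 mm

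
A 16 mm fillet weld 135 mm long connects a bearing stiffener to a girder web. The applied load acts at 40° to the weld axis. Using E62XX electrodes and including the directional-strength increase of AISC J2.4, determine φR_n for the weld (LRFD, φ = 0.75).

E62XX → F_EXX = 620 MPa.
t_e = 0.707 × 16 = 11.31 mm; A_we = 11.31 × 135 = 1527 mm².
Directional factor: 1.0 + 0.5 sin^1.5(40°) = 1.258.
F_nw = 0.6 × 620 × 1.258 = 467.9 MPa.
φR_n = 0.75 × 467.9 × 1527 × 10⁻³ = 535.9 kN.

φR_n ≈ 536 kN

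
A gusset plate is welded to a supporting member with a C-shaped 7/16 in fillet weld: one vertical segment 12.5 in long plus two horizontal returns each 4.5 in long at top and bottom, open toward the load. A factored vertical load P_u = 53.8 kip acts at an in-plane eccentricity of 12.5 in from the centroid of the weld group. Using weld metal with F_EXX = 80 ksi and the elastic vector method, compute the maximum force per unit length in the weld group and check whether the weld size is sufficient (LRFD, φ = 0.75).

Total weld length L_w = 21.5 in. Treat welds as unit-width lines.
Centroid: x̄ = 2×4.5×2.25 / 21.5 = 0.9419 in from the vertical weld.
Polar moment about centroid: J = I_x + I_y = [12.5³/12 + 2×4.5×6.25²] + [12.5×0.9419² + 2(4.5³/12 + 4.5×1.308²)] = 556 in³.
Direct shear f_v = P/L_w = 53.8 / 21.5 = 2.502 kip/in (vertical).
Torsion M = P·e = 53.8 × 12.5 = 672.5 kip·in.
Critical point at (x, y) = (3.558, 6.25) from centroid. f_tx = M·y/J = 7.56 kip/in; f_ty = M·x/J = 4.304 kip/in.
Resultant f_max = √[f_tx² + (f_v + f_ty)²] = √[7.56² + (2.502 + 4.304)²] = 10.17 kip/in.
Capacity per unit length: φr_n = 0.75 × 0.6 × 80 × (0.707 × 0.4375) = 11.14 kip/in.
10.17 ≤ 11.14 → adequate.

f_max ≈ 10.2 kip/in; adequate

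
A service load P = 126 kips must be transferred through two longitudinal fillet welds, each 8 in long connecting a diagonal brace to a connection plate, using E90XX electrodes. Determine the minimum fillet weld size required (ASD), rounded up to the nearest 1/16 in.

w = 7/16 in

E90XX → F_EXX = 90 ksi.
Total weld length L = 16 in.
Required throat t_e = P × Ω / (0.6 F_EXX × L) = 126 × 2.0 / (0.6 × 90 × 16) = 0.2917 in.
Required leg w = t_e / 0.707 = 0.4125 in → use 7/16 in.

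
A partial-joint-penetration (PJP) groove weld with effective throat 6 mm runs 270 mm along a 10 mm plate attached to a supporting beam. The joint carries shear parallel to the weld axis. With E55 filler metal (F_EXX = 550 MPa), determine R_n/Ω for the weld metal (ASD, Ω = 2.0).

Effective throat (given) t_e = 6 mm.
A_we = 6 × 270 = 1620 mm².
F_nw = 0.6 F_EXX = 330 MPa.
R_n/Ω = (330 × 1620) / 2.0 × 10⁻³ = 267.3 kN.

R_n/Ω ≈ 267 kN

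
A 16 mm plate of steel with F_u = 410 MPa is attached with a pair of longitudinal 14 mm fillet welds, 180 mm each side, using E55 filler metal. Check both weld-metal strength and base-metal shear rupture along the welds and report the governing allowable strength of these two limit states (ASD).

R_n/Ω ≈ 588 kN (weld metal governs)

E55XX → F_EXX = 550 MPa.
t_e = 0.707 × 14 = 9.898 mm; L = 360 mm.
Weld metal: R_n/Ω = (1/2.0) × 0.6 × 550 × 9.898 × 360 × 10⁻³ = 587.9 kN.
Base metal (shear rupture): R_n/Ω = (1/2.0) × 0.6 × 410 × 16 × 360 × 10⁻³ = 708.5 kN.
Governing: weld metal.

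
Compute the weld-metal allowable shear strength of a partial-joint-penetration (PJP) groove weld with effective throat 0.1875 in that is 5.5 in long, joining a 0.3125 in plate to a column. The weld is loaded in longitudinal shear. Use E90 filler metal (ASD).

R_n/Ω ≈ 27.8 kip

E90XX → F_EXX = 90 ksi.
Effective throat (given) t_e = 0.1875 in.
A_we = 0.1875 × 5.5 = 1.031 in².
F_nw = 0.6 F_EXX = 54 ksi.
R_n/Ω = (54 × 1.031) / 2.0 = 27.84 kip.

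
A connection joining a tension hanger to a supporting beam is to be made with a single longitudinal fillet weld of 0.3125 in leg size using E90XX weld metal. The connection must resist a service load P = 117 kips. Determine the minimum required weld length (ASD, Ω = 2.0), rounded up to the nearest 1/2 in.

E90XX → F_EXX = 90 ksi.
Throat t_e = 0.707 × 0.3125 = 0.2209 in.
r_n/Ω = (0.6 × 90 × 0.2209) / 2.0 = 5.965 kip/in.
L_req = P / (r_n/Ω) = 117 / 5.965 = 19.61 in total.
Round up → use L = 20 in.

L = 20 in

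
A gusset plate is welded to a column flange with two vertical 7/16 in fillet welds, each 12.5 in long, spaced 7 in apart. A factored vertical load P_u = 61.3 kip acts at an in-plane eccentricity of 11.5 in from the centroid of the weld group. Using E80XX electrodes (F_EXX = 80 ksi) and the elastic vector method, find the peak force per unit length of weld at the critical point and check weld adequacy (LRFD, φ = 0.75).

f_max ≈ 9.44 kip/in; adequate

Total weld length L_w = 25 in. Treat welds as unit-width lines.
Polar moment about centroid: J = 2[d³/12 + d(b/2)²] = 2[12.5³/12 + 12.5×3.5²] = 631.8 in³.
Direct shear f_v = P/L_w = 61.3 / 25 = 2.452 kip/in (vertical).
Torsion M = P·e = 61.3 × 11.5 = 704.95 kip·in.
Critical point at (x, y) = (3.5, 6.25) from centroid. f_tx = M·y/J = 6.974 kip/in; f_ty = M·x/J = 3.905 kip/in.
Resultant f_max = √[f_tx² + (f_v + f_ty)²] = √[6.974² + (2.452 + 3.905)²] = 9.437 kip/in.
Capacity per unit length: φr_n = 0.75 × 0.6 × 80 × (0.707 × 0.4375) = 11.14 kip/in.
9.437 ≤ 11.14 → adequate.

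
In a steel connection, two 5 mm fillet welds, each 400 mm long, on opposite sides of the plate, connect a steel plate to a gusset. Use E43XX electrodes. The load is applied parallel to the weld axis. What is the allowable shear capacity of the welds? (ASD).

R_n/Ω ≈ 365 kN

E43XX → F_EXX = 430 MPa.
Effective throat t_e = 0.707 × 5 = 3.535 mm.
Total length L = 800 mm; A_we = 3.535 × 800 = 2828 mm².
F_nw = 0.6 F_EXX = 0.6 × 430 = 258 MPa.
R_n = 258 × 2828 × 10⁻³ = 729.6 kN; R_n/Ω = 729.6/2.0 = 364.8 kN.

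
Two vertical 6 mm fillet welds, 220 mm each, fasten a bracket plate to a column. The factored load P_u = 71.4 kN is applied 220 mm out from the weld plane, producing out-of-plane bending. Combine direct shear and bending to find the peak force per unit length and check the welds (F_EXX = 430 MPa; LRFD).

L_w = 2 × 220 = 440 mm; section modulus (unit throat) S = 2 × L²/6 = 16130 mm².
Direct shear f_v = P/L_w = 71.4×10³/440 = 162.3 N/mm.
Moment M = P × e = 71.4×10³ × 220 = 15708000 N·mm; bending f_b = M/S = 973.6 N/mm.
f_max = √(f_v² + f_b²) = √(162.3² + 973.6²) = 987.1 N/mm.
φr_n = 0.75 × 0.6 × 430 × (0.707 × 6) = 820.8 N/mm → NOT adequate.

f_max ≈ 987 N/mm; NOT adequate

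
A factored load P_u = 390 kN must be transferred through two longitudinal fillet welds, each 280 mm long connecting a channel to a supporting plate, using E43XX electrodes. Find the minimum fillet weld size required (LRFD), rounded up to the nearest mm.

w = 6 mm

E43XX → F_EXX = 430 MPa.
Total weld length L = 560 mm.
Required throat t_e = P_u / (φ × 0.6 F_EXX × L) = 390 / (0.75 × 0.6 × 430 × 560 × 10⁻³) = 3.599 mm.
Required leg w = t_e / 0.707 = 5.091 mm → use 6 mm.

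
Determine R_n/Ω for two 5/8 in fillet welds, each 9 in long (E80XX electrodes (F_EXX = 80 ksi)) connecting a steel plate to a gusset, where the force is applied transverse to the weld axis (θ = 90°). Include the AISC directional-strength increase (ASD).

R_n/Ω ≈ 286 kips

t_e = 0.707 × 0.625 = 0.4419 in; A_we = 0.4419 × 18 = 7.954 in².
Directional factor: 1.0 + 0.5 sin^1.5(90°) = 1.5.
F_nw = 0.6 × 80 × 1.5 = 72 ksi.
R_n/Ω = (72 × 7.954) / 2.0 = 286.3 kips.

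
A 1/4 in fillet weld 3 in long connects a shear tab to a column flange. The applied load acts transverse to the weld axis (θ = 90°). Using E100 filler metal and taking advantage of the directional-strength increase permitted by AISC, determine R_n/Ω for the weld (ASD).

E100XX → F_EXX = 100 ksi.
t_e = 0.707 × 0.25 = 0.1767 in; A_we = 0.1767 × 3 = 0.5302 in².
Directional factor: 1.0 + 0.5 sin^1.5(90°) = 1.5.
F_nw = 0.6 × 100 × 1.5 = 90 ksi.
R_n/Ω = (90 × 0.5302) / 2.0 = 23.86 kips.

R_n/Ω ≈ 23.9 kips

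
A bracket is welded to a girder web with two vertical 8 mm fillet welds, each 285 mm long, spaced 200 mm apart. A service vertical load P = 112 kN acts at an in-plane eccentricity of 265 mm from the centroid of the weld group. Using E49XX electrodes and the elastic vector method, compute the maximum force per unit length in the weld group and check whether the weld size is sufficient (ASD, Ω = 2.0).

f_max ≈ 673 N/mm; adequate

E49XX → F_EXX = 490 MPa.
Total weld length L_w = 570 mm. Treat welds as unit-width lines.
Polar moment about centroid: J = 2[d³/12 + d(b/2)²] = 2[285³/12 + 285×100²] = 9558000 mm³.
Direct shear f_v = P/L_w = 112×10³ / 570 = 196.5 N/mm (vertical).
Torsion M = P·e = 112×10³ × 265 = 29680000 N·mm.
Critical point at (x, y) = (100, 142.5) from centroid. f_tx = M·y/J = 442.5 N/mm; f_ty = M·x/J = 310.5 N/mm.
Resultant f_max = √[f_tx² + (f_v + f_ty)²] = √[442.5² + (196.5 + 310.5)²] = 672.9 N/mm.
Capacity per unit length: r_n/Ω = (1/2.0) × 0.6 × 490 × (0.707 × 8) = 831.4 N/mm.
672.9 ≤ 831.4 → adequate.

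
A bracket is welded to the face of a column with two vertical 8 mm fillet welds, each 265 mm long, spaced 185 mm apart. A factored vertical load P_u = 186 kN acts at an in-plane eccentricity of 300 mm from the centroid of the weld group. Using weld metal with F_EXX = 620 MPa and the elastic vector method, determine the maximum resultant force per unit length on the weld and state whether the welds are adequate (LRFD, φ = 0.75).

f_max ≈ 1410 N/mm; adequate

Total weld length L_w = 530 mm. Treat welds as unit-width lines.
Polar moment about centroid: J = 2[d³/12 + d(b/2)²] = 2[265³/12 + 265×92.5²] = 7636000 mm³.
Direct shear f_v = P/L_w = 186×10³ / 530 = 350.9 N/mm (vertical).
Torsion M = P·e = 186×10³ × 300 = 55800000 N·mm.
Critical point at (x, y) = (92.5, 132.5) from centroid. f_tx = M·y/J = 968.2 N/mm; f_ty = M·x/J = 675.9 N/mm.
Resultant f_max = √[f_tx² + (f_v + f_ty)²] = √[968.2² + (350.9 + 675.9)²] = 1411 N/mm.
Capacity per unit length: φr_n = 0.75 × 0.6 × 620 × (0.707 × 8) = 1578 N/mm.
1411 ≤ 1578 → adequate.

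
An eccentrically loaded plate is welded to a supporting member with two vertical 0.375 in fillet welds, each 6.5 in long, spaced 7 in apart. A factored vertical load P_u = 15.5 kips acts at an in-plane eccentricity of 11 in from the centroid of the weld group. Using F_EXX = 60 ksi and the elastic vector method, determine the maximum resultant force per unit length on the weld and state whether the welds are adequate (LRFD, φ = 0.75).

f_max ≈ 4.91 kip/in; adequate

Total weld length L_w = 13 in. Treat welds as unit-width lines.
Polar moment about centroid: J = 2[d³/12 + d(b/2)²] = 2[6.5³/12 + 6.5×3.5²] = 205 in³.
Direct shear f_v = P/L_w = 15.5 / 13 = 1.192 kip/in (vertical).
Torsion M = P·e = 15.5 × 11 = 170.5 kip·in.
Critical point at (x, y) = (3.5, 3.25) from centroid. f_tx = M·y/J = 2.703 kip/in; f_ty = M·x/J = 2.911 kip/in.
Resultant f_max = √[f_tx² + (f_v + f_ty)²] = √[2.703² + (1.192 + 2.911)²] = 4.913 kip/in.
Capacity per unit length: φr_n = 0.75 × 0.6 × 60 × (0.707 × 0.375) = 7.158 kip/in.
4.913 ≤ 7.158 → adequate.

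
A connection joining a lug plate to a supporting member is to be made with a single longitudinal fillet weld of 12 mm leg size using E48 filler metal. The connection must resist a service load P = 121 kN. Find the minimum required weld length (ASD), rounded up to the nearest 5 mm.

E48XX → F_EXX = 480 MPa.
Throat t_e = 0.707 × 12 = 8.484 mm.
r_n/Ω = (0.6 × 480 × 8.484) / 2.0 = 1222 N/mm = 1.222 kN/mm.
L_req = P / (r_n/Ω) = 121 / 1.222 = 99.04 mm total.
Round up → use L = 100 mm.

L = 100 mm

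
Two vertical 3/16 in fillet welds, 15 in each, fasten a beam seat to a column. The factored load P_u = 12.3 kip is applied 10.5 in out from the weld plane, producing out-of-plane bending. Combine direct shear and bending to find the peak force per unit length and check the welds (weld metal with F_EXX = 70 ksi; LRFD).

L_w = 2 × 15 = 30 in; section modulus (unit throat) S = 2 × L²/6 = 75 in².
Direct shear f_v = P/L_w = 12.3/30 = 0.41 kip/in.
Moment M = P × e = 12.3 × 10.5 = 129.15 kip·in; bending f_b = M/S = 1.722 kip/in.
f_max = √(f_v² + f_b²) = √(0.41² + 1.722²) = 1.77 kip/in.
φr_n = 0.75 × 0.6 × 70 × (0.707 × 0.1875) = 4.176 kip/in → adequate.

f_max ≈ 1.77 kip/in; adequate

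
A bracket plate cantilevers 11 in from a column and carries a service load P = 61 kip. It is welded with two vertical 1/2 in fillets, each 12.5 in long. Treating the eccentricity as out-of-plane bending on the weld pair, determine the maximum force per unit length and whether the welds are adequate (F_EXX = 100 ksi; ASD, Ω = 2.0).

L_w = 2 × 12.5 = 25 in; section modulus (unit throat) S = 2 × L²/6 = 52.08 in².
Direct shear f_v = P/L_w = 61/25 = 2.44 kip/in.
Moment M = P × e = 61 × 11 = 671 kip·in; bending f_b = M/S = 12.88 kip/in.
f_max = √(f_v² + f_b²) = √(2.44² + 12.88²) = 13.11 kip/in.
r_n/Ω = (1/2.0) × 0.6 × 100 × (0.707 × 0.5) = 10.6 kip/in → NOT adequate.

f_max ≈ 13.1 kip/in; NOT adequate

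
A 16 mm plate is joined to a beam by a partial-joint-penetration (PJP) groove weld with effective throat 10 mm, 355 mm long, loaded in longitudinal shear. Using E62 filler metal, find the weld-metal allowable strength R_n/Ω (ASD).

E62XX → F_EXX = 620 MPa.
Effective throat (given) t_e = 10 mm.
A_we = 10 × 355 = 3550 mm².
F_nw = 0.6 F_EXX = 372 MPa.
R_n/Ω = (372 × 3550) / 2.0 × 10⁻³ = 660.3 kN.

R_n/Ω ≈ 660 kN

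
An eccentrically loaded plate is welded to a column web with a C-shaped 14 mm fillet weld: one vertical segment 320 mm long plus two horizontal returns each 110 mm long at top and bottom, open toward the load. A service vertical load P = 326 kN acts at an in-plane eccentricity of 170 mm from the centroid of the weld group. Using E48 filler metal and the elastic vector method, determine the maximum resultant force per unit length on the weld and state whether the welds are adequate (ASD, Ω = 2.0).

f_max ≈ 1510 N/mm; NOT adequate

E48XX → F_EXX = 480 MPa.
Total weld length L_w = 540 mm. Treat welds as unit-width lines.
Centroid: x̄ = 2×110×55 / 540 = 22.41 mm from the vertical weld.
Polar moment about centroid: J = I_x + I_y = [320³/12 + 2×110×160²] + [320×22.41² + 2(110³/12 + 110×32.59²)] = 8979000 mm³.
Direct shear f_v = P/L_w = 326×10³ / 540 = 603.7 N/mm (vertical).
Torsion M = P·e = 326×10³ × 170 = 55420000 N·mm.
Critical point at (x, y) = (87.59, 160) from centroid. f_tx = M·y/J = 987.6 N/mm; f_ty = M·x/J = 540.6 N/mm.
Resultant f_max = √[f_tx² + (f_v + f_ty)²] = √[987.6² + (603.7 + 540.6)²] = 1512 N/mm.
Capacity per unit length: r_n/Ω = (1/2.0) × 0.6 × 480 × (0.707 × 14) = 1425 N/mm.
1512 > 1425 → NOT adequate.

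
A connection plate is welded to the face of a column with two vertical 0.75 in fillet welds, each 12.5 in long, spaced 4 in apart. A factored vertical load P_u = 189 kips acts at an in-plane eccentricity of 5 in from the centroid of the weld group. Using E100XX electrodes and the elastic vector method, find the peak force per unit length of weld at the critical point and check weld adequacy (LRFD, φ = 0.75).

f_max ≈ 18.3 kip/in; adequate

E100XX → F_EXX = 100 ksi.
Total weld length L_w = 25 in. Treat welds as unit-width lines.
Polar moment about centroid: J = 2[d³/12 + d(b/2)²] = 2[12.5³/12 + 12.5×2²] = 425.5 in³.
Direct shear f_v = P/L_w = 189 / 25 = 7.56 kip/in (vertical).
Torsion M = P·e = 189 × 5 = 945 kip·in.
Critical point at (x, y) = (2, 6.25) from centroid. f_tx = M·y/J = 13.88 kip/in; f_ty = M·x/J = 4.442 kip/in.
Resultant f_max = √[f_tx² + (f_v + f_ty)²] = √[13.88² + (7.56 + 4.442)²] = 18.35 kip/in.
Capacity per unit length: φr_n = 0.75 × 0.6 × 100 × (0.707 × 0.75) = 23.86 kip/in.
18.35 ≤ 23.86 → adequate.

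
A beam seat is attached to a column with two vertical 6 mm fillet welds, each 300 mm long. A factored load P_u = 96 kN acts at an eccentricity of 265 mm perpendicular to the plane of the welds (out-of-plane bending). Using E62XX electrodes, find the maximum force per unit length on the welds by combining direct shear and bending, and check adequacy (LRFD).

f_max ≈ 863 N/mm; adequate

E62XX → F_EXX = 620 MPa.
L_w = 2 × 300 = 600 mm; section modulus (unit throat) S = 2 × L²/6 = 30000 mm².
Direct shear f_v = P/L_w = 96×10³/600 = 160 N/mm.
Moment M = P × e = 96×10³ × 265 = 25440000 N·mm; bending f_b = M/S = 848 N/mm.
f_max = √(f_v² + f_b²) = √(160² + 848²) = 863 N/mm.
φr_n = 0.75 × 0.6 × 620 × (0.707 × 6) = 1184 N/mm → adequate.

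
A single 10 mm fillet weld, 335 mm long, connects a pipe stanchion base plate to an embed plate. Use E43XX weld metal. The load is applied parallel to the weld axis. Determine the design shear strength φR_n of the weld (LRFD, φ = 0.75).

E43XX → F_EXX = 430 MPa.
Effective throat t_e = 0.707 × 10 = 7.07 mm.
Total length L = 335 mm; A_we = 7.07 × 335 = 2368 mm².
F_nw = 0.6 F_EXX = 0.6 × 430 = 258 MPa.
φR_n = 0.75 × 258 × 2368 × 10⁻³ = 458.3 kN.

φR_n ≈ 458 kN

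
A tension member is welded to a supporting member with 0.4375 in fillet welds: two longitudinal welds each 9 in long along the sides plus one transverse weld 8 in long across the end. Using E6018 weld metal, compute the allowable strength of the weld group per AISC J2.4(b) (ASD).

R_n/Ω ≈ 152 kips

E60XX → F_EXX = 60 ksi.
t_e = 0.707 × 0.4375 = 0.3093 in.
R_nwl = 0.6 × 60 × 0.3093 × 18 = 200.4 kips (longitudinal, 2 welds).
R_nwt = 0.6 × 60 × 0.3093 × 8 = 89.08 kips (transverse, base value).
(i) R_nwl + R_nwt = 289.5 kips; (ii) 0.85 R_nwl + 1.5 R_nwt = 304 kips.
R_n = max = 304 kips [governs: (ii)]; R_n/Ω = 152 kips.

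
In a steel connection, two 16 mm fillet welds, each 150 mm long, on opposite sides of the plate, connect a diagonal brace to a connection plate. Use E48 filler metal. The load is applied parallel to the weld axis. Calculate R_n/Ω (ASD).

E48XX → F_EXX = 480 MPa.
Effective throat t_e = 0.707 × 16 = 11.31 mm.
Total length L = 300 mm; A_we = 11.31 × 300 = 3394 mm².
F_nw = 0.6 F_EXX = 0.6 × 480 = 288 MPa.
R_n = 288 × 3394 × 10⁻³ = 977.4 kN; R_n/Ω = 977.4/2.0 = 488.7 kN.

R_n/Ω ≈ 489 kN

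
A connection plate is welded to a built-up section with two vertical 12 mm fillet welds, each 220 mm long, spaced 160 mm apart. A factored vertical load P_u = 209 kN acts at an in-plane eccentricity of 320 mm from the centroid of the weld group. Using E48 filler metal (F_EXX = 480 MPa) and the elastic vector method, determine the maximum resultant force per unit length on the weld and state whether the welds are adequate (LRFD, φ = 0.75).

Total weld length L_w = 440 mm. Treat welds as unit-width lines.
Polar moment about centroid: J = 2[d³/12 + d(b/2)²] = 2[220³/12 + 220×80²] = 4591000 mm³.
Direct shear f_v = P/L_w = 209×10³ / 440 = 475 N/mm (vertical).
Torsion M = P·e = 209×10³ × 320 = 66880000 N·mm.
Critical point at (x, y) = (80, 110) from centroid. f_tx = M·y/J = 1603 N/mm; f_ty = M·x/J = 1165 N/mm.
Resultant f_max = √[f_tx² + (f_v + f_ty)²] = √[1603² + (475 + 1165)²] = 2293 N/mm.
Capacity per unit length: φr_n = 0.75 × 0.6 × 480 × (0.707 × 12) = 1833 N/mm.
2293 > 1833 → NOT adequate.

f_max ≈ 2290 N/mm; NOT adequate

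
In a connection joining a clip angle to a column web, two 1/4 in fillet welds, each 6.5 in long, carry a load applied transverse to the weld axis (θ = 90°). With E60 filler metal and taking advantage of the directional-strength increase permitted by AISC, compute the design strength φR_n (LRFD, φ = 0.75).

E60XX → F_EXX = 60 ksi.
t_e = 0.707 × 0.25 = 0.1767 in; A_we = 0.1767 × 13 = 2.298 in².
Directional factor: 1.0 + 0.5 sin^1.5(90°) = 1.5.
F_nw = 0.6 × 60 × 1.5 = 54 ksi.
φR_n = 0.75 × 54 × 2.298 = 93.06 kips.

φR_n ≈ 93.1 kips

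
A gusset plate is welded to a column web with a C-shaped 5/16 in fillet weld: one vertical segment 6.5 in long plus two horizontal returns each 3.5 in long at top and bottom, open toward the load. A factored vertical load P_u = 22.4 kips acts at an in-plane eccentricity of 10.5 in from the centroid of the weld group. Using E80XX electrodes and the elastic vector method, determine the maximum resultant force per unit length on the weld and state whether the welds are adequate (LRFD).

f_max ≈ 9.68 kip/in; NOT adequate

E80XX → F_EXX = 80 ksi.
Total weld length L_w = 13.5 in. Treat welds as unit-width lines.
Centroid: x̄ = 2×3.5×1.75 / 13.5 = 0.9074 in from the vertical weld.
Polar moment about centroid: J = I_x + I_y = [6.5³/12 + 2×3.5×3.25²] + [6.5×0.9074² + 2(3.5³/12 + 3.5×0.8426²)] = 114.3 in³.
Direct shear f_v = P/L_w = 22.4 / 13.5 = 1.659 kip/in (vertical).
Torsion M = P·e = 22.4 × 10.5 = 235.2 kip·in.
Critical point at (x, y) = (2.593, 3.25) from centroid. f_tx = M·y/J = 6.688 kip/in; f_ty = M·x/J = 5.335 kip/in.
Resultant f_max = √[f_tx² + (f_v + f_ty)²] = √[6.688² + (1.659 + 5.335)²] = 9.678 kip/in.
Capacity per unit length: φr_n = 0.75 × 0.6 × 80 × (0.707 × 0.3125) = 7.954 kip/in.
9.678 > 7.954 → NOT adequate.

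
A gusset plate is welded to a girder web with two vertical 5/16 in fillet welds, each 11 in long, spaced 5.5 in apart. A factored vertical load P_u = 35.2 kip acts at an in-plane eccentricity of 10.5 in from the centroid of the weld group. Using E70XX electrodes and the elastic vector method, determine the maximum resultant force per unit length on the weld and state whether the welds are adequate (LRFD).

E70XX → F_EXX = 70 ksi.
Total weld length L_w = 22 in. Treat welds as unit-width lines.
Polar moment about centroid: J = 2[d³/12 + d(b/2)²] = 2[11³/12 + 11×2.75²] = 388.2 in³.
Direct shear f_v = P/L_w = 35.2 / 22 = 1.6 kip/in (vertical).
Torsion M = P·e = 35.2 × 10.5 = 369.6 kip·in.
Critical point at (x, y) = (2.75, 5.5) from centroid. f_tx = M·y/J = 5.236 kip/in; f_ty = M·x/J = 2.618 kip/in.
Resultant f_max = √[f_tx² + (f_v + f_ty)²] = √[5.236² + (1.6 + 2.618)²] = 6.724 kip/in.
Capacity per unit length: φr_n = 0.75 × 0.6 × 70 × (0.707 × 0.3125) = 6.96 kip/in.
6.724 ≤ 6.96 → adequate.

f_max ≈ 6.72 kip/in; adequate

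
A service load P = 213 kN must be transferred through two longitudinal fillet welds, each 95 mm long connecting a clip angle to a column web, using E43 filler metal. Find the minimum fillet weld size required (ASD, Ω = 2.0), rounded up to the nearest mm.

E43XX → F_EXX = 430 MPa.
Total weld length L = 190 mm.
Required throat t_e = P × Ω / (0.6 F_EXX × L) = 213 × 2.0 / (0.6 × 430 × 190 × 10⁻³) = 8.69 mm.
Required leg w = t_e / 0.707 = 12.29 mm → use 13 mm.

w = 13 mm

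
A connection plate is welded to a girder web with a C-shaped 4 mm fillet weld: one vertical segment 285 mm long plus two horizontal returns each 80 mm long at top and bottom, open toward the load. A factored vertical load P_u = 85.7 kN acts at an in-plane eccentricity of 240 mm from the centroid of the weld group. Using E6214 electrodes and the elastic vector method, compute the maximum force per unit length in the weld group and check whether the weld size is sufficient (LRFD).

f_max ≈ 697 N/mm; adequate

E62XX → F_EXX = 620 MPa.
Total weld length L_w = 445 mm. Treat welds as unit-width lines.
Centroid: x̄ = 2×80×40 / 445 = 14.38 mm from the vertical weld.
Polar moment about centroid: J = I_x + I_y = [285³/12 + 2×80×142.5²] + [285×14.38² + 2(80³/12 + 80×25.62²)] = 5427000 mm³.
Direct shear f_v = P/L_w = 85.7×10³ / 445 = 192.6 N/mm (vertical).
Torsion M = P·e = 85.7×10³ × 240 = 20568000 N·mm.
Critical point at (x, y) = (65.62, 142.5) from centroid. f_tx = M·y/J = 540 N/mm; f_ty = M·x/J = 248.7 N/mm.
Resultant f_max = √[f_tx² + (f_v + f_ty)²] = √[540² + (192.6 + 248.7)²] = 697.4 N/mm.
Capacity per unit length: φr_n = 0.75 × 0.6 × 620 × (0.707 × 4) = 789 N/mm.
697.4 ≤ 789 → adequate.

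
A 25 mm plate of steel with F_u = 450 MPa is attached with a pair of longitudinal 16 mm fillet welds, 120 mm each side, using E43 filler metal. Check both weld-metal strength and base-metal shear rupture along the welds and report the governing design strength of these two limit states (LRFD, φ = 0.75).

E43XX → F_EXX = 430 MPa.
t_e = 0.707 × 16 = 11.31 mm; L = 240 mm.
Weld metal: φR_n = 0.75 × 0.6 × 430 × 11.31 × 240 × 10⁻³ = 525.3 kN.
Base metal (shear rupture): φR_n = 0.75 × 0.6 × 450 × 25 × 240 × 10⁻³ = 1215 kN.
Governing: weld metal.

φR_n ≈ 525 kN (weld metal governs)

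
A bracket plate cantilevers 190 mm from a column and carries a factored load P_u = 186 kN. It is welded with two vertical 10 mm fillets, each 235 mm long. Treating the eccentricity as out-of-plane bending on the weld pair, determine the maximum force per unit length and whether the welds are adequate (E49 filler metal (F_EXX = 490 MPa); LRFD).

L_w = 2 × 235 = 470 mm; section modulus (unit throat) S = 2 × L²/6 = 18410 mm².
Direct shear f_v = P/L_w = 186×10³/470 = 395.7 N/mm.
Moment M = P × e = 186×10³ × 190 = 35340000 N·mm; bending f_b = M/S = 1920 N/mm.
f_max = √(f_v² + f_b²) = √(395.7² + 1920²) = 1960 N/mm.
φr_n = 0.75 × 0.6 × 490 × (0.707 × 10) = 1559 N/mm → NOT adequate.

f_max ≈ 1960 N/mm; NOT adequate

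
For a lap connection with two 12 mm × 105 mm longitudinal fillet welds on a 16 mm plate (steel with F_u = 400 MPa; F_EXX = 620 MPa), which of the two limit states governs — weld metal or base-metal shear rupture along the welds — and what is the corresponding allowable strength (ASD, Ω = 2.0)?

t_e = 0.707 × 12 = 8.484 mm; L = 210 mm.
Weld metal: R_n/Ω = (1/2.0) × 0.6 × 620 × 8.484 × 210 × 10⁻³ = 331.4 kN.
Base metal (shear rupture): R_n/Ω = (1/2.0) × 0.6 × 400 × 16 × 210 × 10⁻³ = 403.2 kN.
Governing: weld metal.

R_n/Ω ≈ 331 kN (weld metal governs)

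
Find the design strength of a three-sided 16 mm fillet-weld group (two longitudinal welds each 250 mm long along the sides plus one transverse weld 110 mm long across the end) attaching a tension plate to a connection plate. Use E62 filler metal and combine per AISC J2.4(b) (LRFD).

E62XX → F_EXX = 620 MPa.
t_e = 0.707 × 16 = 11.31 mm.
R_nwl = 0.6 × 620 × 11.31 × 500 × 10⁻³ = 2104 kN (longitudinal, 2 welds).
R_nwt = 0.6 × 620 × 11.31 × 110 × 10⁻³ = 462.9 kN (transverse, base value).
(i) R_nwl + R_nwt = 2567 kN; (ii) 0.85 R_nwl + 1.5 R_nwt = 2483 kN.
R_n = max = 2567 kN [governs: (i)]; φR_n = 1925 kN.

φR_n ≈ 1930 kN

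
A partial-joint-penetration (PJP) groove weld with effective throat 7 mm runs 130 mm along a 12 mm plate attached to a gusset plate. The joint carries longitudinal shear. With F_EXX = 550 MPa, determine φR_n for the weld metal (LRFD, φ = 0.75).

φR_n ≈ 225 kN

Effective throat (given) t_e = 7 mm.
A_we = 7 × 130 = 910 mm².
F_nw = 0.6 F_EXX = 330 MPa.
φR_n = 0.75 × 330 × 910 × 10⁻³ = 225.2 kN.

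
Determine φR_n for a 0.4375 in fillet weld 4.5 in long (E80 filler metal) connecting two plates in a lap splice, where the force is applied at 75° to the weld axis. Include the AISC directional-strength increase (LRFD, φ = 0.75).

E80XX → F_EXX = 80 ksi.
t_e = 0.707 × 0.4375 = 0.3093 in; A_we = 0.3093 × 4.5 = 1.392 in².
Directional factor: 1.0 + 0.5 sin^1.5(75°) = 1.475.
F_nw = 0.6 × 80 × 1.475 = 70.78 ksi.
φR_n = 0.75 × 70.78 × 1.392 = 73.89 kip.

φR_n ≈ 73.9 kip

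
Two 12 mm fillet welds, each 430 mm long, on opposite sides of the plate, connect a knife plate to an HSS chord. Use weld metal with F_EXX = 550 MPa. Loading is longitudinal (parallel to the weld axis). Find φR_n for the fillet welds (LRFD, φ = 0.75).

φR_n ≈ 1810 kN

Effective throat t_e = 0.707 × 12 = 8.484 mm.
Total length L = 860 mm; A_we = 8.484 × 860 = 7296 mm².
F_nw = 0.6 F_EXX = 0.6 × 550 = 330 MPa.
φR_n = 0.75 × 330 × 7296 × 10⁻³ = 1806 kN.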